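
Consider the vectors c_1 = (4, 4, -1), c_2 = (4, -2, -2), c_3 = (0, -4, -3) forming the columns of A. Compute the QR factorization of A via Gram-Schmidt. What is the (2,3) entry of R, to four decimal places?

r_{23} = 3.9175

c_1 = (4, 4, -1); ‖c_1‖ = 5.7446, so q_1 = (0.6963, 0.6963, -0.1741).
q_1·c_2 = 0.6963·4 + 0.6963·(-2) + (-0.1741)·(-2) = 1.7408.
u_2 = c_2 − 1.7408·q_1 = (2.7879, -3.2121, -1.6970).
‖u_2‖ = 4.5793, so q_2 = (0.6088, -0.7014, -0.3706).
r_{23} = q_2·c_3 = 3.9175.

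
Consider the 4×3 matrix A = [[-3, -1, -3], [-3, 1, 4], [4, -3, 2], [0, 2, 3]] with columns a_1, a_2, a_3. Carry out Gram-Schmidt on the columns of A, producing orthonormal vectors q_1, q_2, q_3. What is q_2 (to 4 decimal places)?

a_1 = (-3, -3, 4, 0); ‖a_1‖ = 5.8310, so q_1 = (-0.5145, -0.5145, 0.6860, 0.0000).
q_1·a_2 = (-0.5145)·(-1) + (-0.5145)·1 + 0.6860·(-3) + 0.0000·2 = -2.0580.
u_2 = a_2 + 2.0580·q_1 = (-2.0588, -0.0588, -1.5882, 2.0000).
‖u_2‖ = 3.2810, so q_2 = (-0.6275, -0.0179, -0.4841, 0.6096).

q_2 = (-0.6275, -0.0179, -0.4841, 0.6096)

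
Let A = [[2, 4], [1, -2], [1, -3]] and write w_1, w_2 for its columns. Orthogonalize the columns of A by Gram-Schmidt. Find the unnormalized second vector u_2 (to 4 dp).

u_2 = (3.0000, -2.5000, -3.5000)

w_1 = (2, 1, 1); ‖w_1‖ = 2.4495, so q_1 = (0.8165, 0.4082, 0.4082).
q_1·w_2 = 0.8165·4 + 0.4082·(-2) + 0.4082·(-3) = 1.2247.
u_2 = w_2 − 1.2247·q_1 = (3.0000, -2.5000, -3.5000).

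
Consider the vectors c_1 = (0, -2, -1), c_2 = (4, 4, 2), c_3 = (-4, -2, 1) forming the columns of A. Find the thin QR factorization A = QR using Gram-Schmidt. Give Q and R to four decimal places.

Q = [[0.0000, 1.0000, 0.0000], [-0.8944, 0.0000, -0.4472], [-0.4472, 0.0000, 0.8944]], R = [[2.2361, -4.4721, 1.3416], [0.0000, 4.0000, -4.0000], [0.0000, 0.0000, 1.7889]]

c_1 = (0, -2, -1); ‖c_1‖ = 2.2361, so q_1 = (0.0000, -0.8944, -0.4472).
q_1·c_2 = 0.0000·4 + (-0.8944)·4 + (-0.4472)·2 = -4.4721.
u_2 = c_2 + 4.4721·q_1 = (4.0000, 0.0000, 0.0000).
‖u_2‖ = 4.0000, so q_2 = (1.0000, 0.0000, 0.0000).
q_1·c_3 = 0.0000·(-4) + (-0.8944)·(-2) + (-0.4472)·1 = 1.3416; q_2·c_3 = 1.0000·(-4) + 0.0000·(-2) + 0.0000·1 = -4.0000.
u_3 = c_3 − 1.3416·q_1 + 4.0000·q_2 = (0.0000, -0.8000, 1.6000).
‖u_3‖ = 1.7889, so q_3 = (0.0000, -0.4472, 0.8944).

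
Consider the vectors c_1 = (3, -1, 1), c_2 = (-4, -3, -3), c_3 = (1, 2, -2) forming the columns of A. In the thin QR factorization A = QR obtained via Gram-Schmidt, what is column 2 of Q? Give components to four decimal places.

q_2 = (-0.1590, -0.8946, -0.4175)

q_1 = c_1/‖c_1‖ = (3, -1, 1)/3.3166 = (0.9045, -0.3015, 0.3015).
r_{12} = q_1·c_2 = -3.6181.
u_2 = c_2 + 3.6181·q_1 = (-0.7273, -4.0909, -1.9091).
‖u_2‖ = 4.5726, so q_2 = (-0.1590, -0.8946, -0.4175).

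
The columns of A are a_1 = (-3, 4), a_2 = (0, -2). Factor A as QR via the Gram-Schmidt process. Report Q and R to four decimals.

a_1 = (-3, 4); ‖a_1‖ = 5.0000, so q_1 = (-0.6000, 0.8000).
q_1·a_2 = (-0.6000)·0 + 0.8000·(-2) = -1.6000.
u_2 = a_2 + 1.6000·q_1 = (-0.9600, -0.7200).
‖u_2‖ = 1.2000, so q_2 = (-0.8000, -0.6000).

Q = [[-0.6000, -0.8000], [0.8000, -0.6000]], R = [[5.0000, -1.6000], [0.0000, 1.2000]]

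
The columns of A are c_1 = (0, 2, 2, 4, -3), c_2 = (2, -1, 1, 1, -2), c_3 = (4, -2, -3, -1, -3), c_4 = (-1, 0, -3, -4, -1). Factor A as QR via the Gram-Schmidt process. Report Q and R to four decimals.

Q = [[0.0000, 0.7084, 0.1554, -0.4103], [0.3482, -0.5689, 0.2623, 0.0539], [0.3482, 0.1395, -0.8596, 0.2455], [0.6963, -0.0751, -0.0087, -0.6169], [-0.5222, -0.3864, -0.4099, -0.6229]], R = [[5.7446, 1.7408, -0.8704, -3.3075], [0.0000, 2.8231, 4.7874, -0.4401], [0.0000, 0.0000, 3.9145, 2.8684], [0.0000, 0.0000, 0.0000, 2.7640]]

e_1 = c_1/‖c_1‖ = (0, 2, 2, 4, -3)/5.7446 = (0.0000, 0.3482, 0.3482, 0.6963, -0.5222).
r_{12} = e_1·c_2 = 1.7408.
u_2 = c_2 − 1.7408·e_1 = (2.0000, -1.6061, 0.3939, -0.2121, -1.0909).
‖u_2‖ = 2.8231, so e_2 = (0.7084, -0.5689, 0.1395, -0.0751, -0.3864).
r_{13} = e_1·c_3 = -0.8704; r_{23} = e_2·c_3 = 4.7874.
u_3 = c_3 + 0.8704·e_1 − 4.7874·e_2 = (0.6084, 1.0266, -3.3650, -0.0342, -1.6046).
‖u_3‖ = 3.9145, so e_3 = (0.1554, 0.2623, -0.8596, -0.0087, -0.4099).
r_{14} = e_1·c_4 = -3.3075; r_{24} = e_2·c_4 = -0.4401; r_{34} = e_3·c_4 = 2.8684.
u_4 = c_4 + 3.3075·e_1 + 0.4401·e_2 − 2.8684·e_3 = (-1.1340, 0.1489, 0.6787, -1.7050, -1.7216).
‖u_4‖ = 2.7640, so e_4 = (-0.4103, 0.0539, 0.2455, -0.6169, -0.6229).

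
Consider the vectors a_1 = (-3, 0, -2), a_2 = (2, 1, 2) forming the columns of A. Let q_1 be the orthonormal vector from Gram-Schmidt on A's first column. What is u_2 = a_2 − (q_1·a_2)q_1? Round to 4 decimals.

u_2 = (-0.3077, 1.0000, 0.4615)

q_1 = a_1/‖a_1‖ = (-3, 0, -2)/3.6056 = (-0.8321, 0.0000, -0.5547).
r_{12} = q_1·a_2 = -2.7735.
u_2 = a_2 + 2.7735·q_1 = (-0.3077, 1.0000, 0.4615).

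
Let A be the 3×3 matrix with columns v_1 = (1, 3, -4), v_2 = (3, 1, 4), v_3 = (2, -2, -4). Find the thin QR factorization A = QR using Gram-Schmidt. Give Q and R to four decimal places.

Q = [[0.1961, 0.7191, 0.6667], [0.5883, 0.4576, -0.6667], [-0.7845, 0.5230, -0.3333]], R = [[5.0990, -1.9612, 2.3534], [0.0000, 4.7068, -1.5689], [0.0000, 0.0000, 4.0000]]

v_1 = (1, 3, -4); ‖v_1‖ = 5.0990, so q_1 = (0.1961, 0.5883, -0.7845).
q_1·v_2 = 0.1961·3 + 0.5883·1 + (-0.7845)·4 = -1.9612.
u_2 = v_2 + 1.9612·q_1 = (3.3846, 2.1538, 2.4615).
‖u_2‖ = 4.7068, so q_2 = (0.7191, 0.4576, 0.5230).
q_1·v_3 = 0.1961·2 + 0.5883·(-2) + (-0.7845)·(-4) = 2.3534; q_2·v_3 = 0.7191·2 + 0.4576·(-2) + 0.5230·(-4) = -1.5689.
u_3 = v_3 − 2.3534·q_1 + 1.5689·q_2 = (2.6667, -2.6667, -1.3333).
‖u_3‖ = 4.0000, so q_3 = (0.6667, -0.6667, -0.3333).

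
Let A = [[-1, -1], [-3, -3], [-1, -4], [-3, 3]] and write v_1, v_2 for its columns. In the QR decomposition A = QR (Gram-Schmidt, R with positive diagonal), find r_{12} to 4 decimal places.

r_{12} = 1.1180

e_1 = v_1/‖v_1‖ = (-1, -3, -1, -3)/4.4721 = (-0.2236, -0.6708, -0.2236, -0.6708).
r_{12} = e_1·v_2 = 1.1180.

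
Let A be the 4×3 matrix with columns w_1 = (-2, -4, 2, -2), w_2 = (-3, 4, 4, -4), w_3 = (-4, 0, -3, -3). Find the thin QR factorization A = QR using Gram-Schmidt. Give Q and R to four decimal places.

w_1 = (-2, -4, 2, -2); ‖w_1‖ = 5.2915, so q_1 = (-0.3780, -0.7559, 0.3780, -0.3780).
q_1·w_2 = (-0.3780)·(-3) + (-0.7559)·4 + 0.3780·4 + (-0.3780)·(-4) = 1.1339.
u_2 = w_2 − 1.1339·q_1 = (-2.5714, 4.8571, 3.5714, -3.5714).
‖u_2‖ = 7.4642, so q_2 = (-0.3445, 0.6507, 0.4785, -0.4785).
q_1·w_3 = (-0.3780)·(-4) + (-0.7559)·0 + 0.3780·(-3) + (-0.3780)·(-3) = 1.5119; q_2·w_3 = (-0.3445)·(-4) + 0.6507·0 + 0.4785·(-3) + (-0.4785)·(-3) = 1.3780.
u_3 = w_3 − 1.5119·q_1 − 1.3780·q_2 = (-2.9538, 0.2462, -4.2308, -1.7692).
‖u_3‖ = 5.4603, so q_3 = (-0.5410, 0.0451, -0.7748, -0.3240).

Q = [[-0.3780, -0.3445, -0.5410], [-0.7559, 0.6507, 0.0451], [0.3780, 0.4785, -0.7748], [-0.3780, -0.4785, -0.3240]], R = [[5.2915, 1.1339, 1.5119], [0.0000, 7.4642, 1.3780], [0.0000, 0.0000, 5.4603]]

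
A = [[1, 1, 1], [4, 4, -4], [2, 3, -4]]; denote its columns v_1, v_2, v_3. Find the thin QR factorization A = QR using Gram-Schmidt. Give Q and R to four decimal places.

v_1 = (1, 4, 2); ‖v_1‖ = 4.5826, so e_1 = (0.2182, 0.8729, 0.4364).
e_1·v_2 = 0.2182·1 + 0.8729·4 + 0.4364·3 = 5.0190.
u_2 = v_2 − 5.0190·e_1 = (-0.0952, -0.3810, 0.8095).
‖u_2‖ = 0.8997, so e_2 = (-0.1059, -0.4234, 0.8997).
e_1·v_3 = 0.2182·1 + 0.8729·(-4) + 0.4364·(-4) = -5.0190; e_2·v_3 = (-0.1059)·1 + (-0.4234)·(-4) + 0.8997·(-4) = -2.0112.
u_3 = v_3 + 5.0190·e_1 + 2.0112·e_2 = (1.8824, -0.4706, 0.0000).
‖u_3‖ = 1.9403, so e_3 = (0.9701, -0.2425, 0.0000).

Q = [[0.2182, -0.1059, 0.9701], [0.8729, -0.4234, -0.2425], [0.4364, 0.8997, 0.0000]], R = [[4.5826, 5.0190, -5.0190], [0.0000, 0.8997, -2.0112], [0.0000, 0.0000, 1.9403]]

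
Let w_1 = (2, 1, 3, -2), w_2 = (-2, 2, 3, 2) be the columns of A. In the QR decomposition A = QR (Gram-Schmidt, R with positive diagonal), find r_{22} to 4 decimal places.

r_{22} = 4.5277

w_1 = (2, 1, 3, -2); ‖w_1‖ = 4.2426, so q_1 = (0.4714, 0.2357, 0.7071, -0.4714).
q_1·w_2 = 0.4714·(-2) + 0.2357·2 + 0.7071·3 + (-0.4714)·2 = 0.7071.
u_2 = w_2 − 0.7071·q_1 = (-2.3333, 1.8333, 2.5000, 2.3333).
r_{22} = ‖u_2‖ = 4.5277.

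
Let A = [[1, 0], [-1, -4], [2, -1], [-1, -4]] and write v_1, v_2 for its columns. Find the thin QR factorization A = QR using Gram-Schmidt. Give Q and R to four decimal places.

Q = [[0.3780, -0.1624], [-0.3780, -0.5955], [0.7559, -0.5143], [-0.3780, -0.5955]], R = [[2.6458, 2.2678], [0.0000, 5.2780]]

v_1 = (1, -1, 2, -1); ‖v_1‖ = 2.6458, so q_1 = (0.3780, -0.3780, 0.7559, -0.3780).
q_1·v_2 = 0.3780·0 + (-0.3780)·(-4) + 0.7559·(-1) + (-0.3780)·(-4) = 2.2678.
u_2 = v_2 − 2.2678·q_1 = (-0.8571, -3.1429, -2.7143, -3.1429).
‖u_2‖ = 5.2780, so q_2 = (-0.1624, -0.5955, -0.5143, -0.5955).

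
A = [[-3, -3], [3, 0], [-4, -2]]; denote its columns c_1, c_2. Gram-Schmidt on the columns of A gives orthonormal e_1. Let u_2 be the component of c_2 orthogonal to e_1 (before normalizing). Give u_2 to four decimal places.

u_2 = (-1.5000, -1.5000, 0.0000)

e_1 = c_1/‖c_1‖ = (-3, 3, -4)/5.8310 = (-0.5145, 0.5145, -0.6860).
r_{12} = e_1·c_2 = 2.9155.
u_2 = c_2 − 2.9155·e_1 = (-1.5000, -1.5000, 0.0000).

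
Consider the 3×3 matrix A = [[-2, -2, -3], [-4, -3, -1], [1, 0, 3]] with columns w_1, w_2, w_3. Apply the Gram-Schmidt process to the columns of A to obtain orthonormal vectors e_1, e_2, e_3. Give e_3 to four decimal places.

e_3 = (-0.7276, 0.4851, 0.4851)

e_1 = w_1/‖w_1‖ = (-2, -4, 1)/4.5826 = (-0.4364, -0.8729, 0.2182).
r_{12} = e_1·w_2 = 3.4915.
u_2 = w_2 − 3.4915·e_1 = (-0.4762, 0.0476, -0.7619).
‖u_2‖ = 0.8997, so e_2 = (-0.5293, 0.0529, -0.8468).
r_{13} = e_1·w_3 = 2.8368; r_{23} = e_2·w_3 = -1.0056.
u_3 = w_3 − 2.8368·e_1 + 1.0056·e_2 = (-2.2941, 1.5294, 1.5294).
‖u_3‖ = 3.1530, so e_3 = (-0.7276, 0.4851, 0.4851).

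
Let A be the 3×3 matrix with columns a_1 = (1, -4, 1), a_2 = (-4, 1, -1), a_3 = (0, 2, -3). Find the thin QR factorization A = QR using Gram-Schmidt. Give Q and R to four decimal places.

a_1 = (1, -4, 1); ‖a_1‖ = 4.2426, so q_1 = (0.2357, -0.9428, 0.2357).
q_1·a_2 = 0.2357·(-4) + (-0.9428)·1 + 0.2357·(-1) = -2.1213.
u_2 = a_2 + 2.1213·q_1 = (-3.5000, -1.0000, -0.5000).
‖u_2‖ = 3.6742, so q_2 = (-0.9526, -0.2722, -0.1361).
q_1·a_3 = 0.2357·0 + (-0.9428)·2 + 0.2357·(-3) = -2.5927; q_2·a_3 = (-0.9526)·0 + (-0.2722)·2 + (-0.1361)·(-3) = -0.1361.
u_3 = a_3 + 2.5927·q_1 + 0.1361·q_2 = (0.4815, -0.4815, -2.4074).
‖u_3‖ = 2.5019, so q_3 = (0.1925, -0.1925, -0.9623).

Q = [[0.2357, -0.9526, 0.1925], [-0.9428, -0.2722, -0.1925], [0.2357, -0.1361, -0.9623]], R = [[4.2426, -2.1213, -2.5927], [0.0000, 3.6742, -0.1361], [0.0000, 0.0000, 2.5019]]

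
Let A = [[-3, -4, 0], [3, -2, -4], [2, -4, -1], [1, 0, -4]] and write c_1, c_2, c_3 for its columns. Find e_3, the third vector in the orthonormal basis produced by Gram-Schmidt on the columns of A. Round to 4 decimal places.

e_3 = (-0.2778, -0.2875, 0.4216, -0.8139)

c_1 = (-3, 3, 2, 1); ‖c_1‖ = 4.7958, so e_1 = (-0.6255, 0.6255, 0.4170, 0.2085).
e_1·c_2 = (-0.6255)·(-4) + 0.6255·(-2) + 0.4170·(-4) + 0.2085·0 = -0.4170.
u_2 = c_2 + 0.4170·e_1 = (-4.2609, -1.7391, -3.8261, 0.0870).
‖u_2‖ = 5.9855, so e_2 = (-0.7119, -0.2906, -0.6392, 0.0145).
e_1·c_3 = (-0.6255)·0 + 0.6255·(-4) + 0.4170·(-1) + 0.2085·(-4) = -3.7533; e_2·c_3 = (-0.7119)·0 + (-0.2906)·(-4) + (-0.6392)·(-1) + 0.0145·(-4) = 1.7433.
u_3 = c_3 + 3.7533·e_1 − 1.7433·e_2 = (-1.1068, -1.1456, 1.6796, -3.2427).
‖u_3‖ = 3.9842, so e_3 = (-0.2778, -0.2875, 0.4216, -0.8139).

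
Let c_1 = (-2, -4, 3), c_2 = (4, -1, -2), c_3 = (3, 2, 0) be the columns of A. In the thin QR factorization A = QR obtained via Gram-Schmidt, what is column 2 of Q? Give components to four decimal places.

q_2 = (0.7902, -0.5679, -0.2305)

c_1 = (-2, -4, 3); ‖c_1‖ = 5.3852, so q_1 = (-0.3714, -0.7428, 0.5571).
q_1·c_2 = (-0.3714)·4 + (-0.7428)·(-1) + 0.5571·(-2) = -1.8570.
u_2 = c_2 + 1.8570·q_1 = (3.3103, -2.3793, -0.9655).
‖u_2‖ = 4.1895, so q_2 = (0.7902, -0.5679, -0.2305).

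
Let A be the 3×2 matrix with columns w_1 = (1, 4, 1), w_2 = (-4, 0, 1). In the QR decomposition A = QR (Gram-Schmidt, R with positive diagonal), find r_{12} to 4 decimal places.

r_{12} = -0.7071

w_1 = (1, 4, 1); ‖w_1‖ = 4.2426, so q_1 = (0.2357, 0.9428, 0.2357).
r_{12} = q_1·w_2 = -0.7071.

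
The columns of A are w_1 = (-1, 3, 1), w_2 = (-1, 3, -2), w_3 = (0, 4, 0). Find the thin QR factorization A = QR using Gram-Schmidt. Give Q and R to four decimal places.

Q = [[-0.3015, -0.0953, 0.9487], [0.9045, 0.2860, 0.3162], [0.3015, -0.9535, 0.0000]], R = [[3.3166, 2.4121, 3.6181], [0.0000, 2.8604, 1.1442], [0.0000, 0.0000, 1.2649]]

q_1 = w_1/‖w_1‖ = (-1, 3, 1)/3.3166 = (-0.3015, 0.9045, 0.3015).
r_{12} = q_1·w_2 = 2.4121.
u_2 = w_2 − 2.4121·q_1 = (-0.2727, 0.8182, -2.7273).
‖u_2‖ = 2.8604, so q_2 = (-0.0953, 0.2860, -0.9535).
r_{13} = q_1·w_3 = 3.6181; r_{23} = q_2·w_3 = 1.1442.
u_3 = w_3 − 3.6181·q_1 − 1.1442·q_2 = (1.2000, 0.4000, 0.0000).
‖u_3‖ = 1.2649, so q_3 = (0.9487, 0.3162, 0.0000).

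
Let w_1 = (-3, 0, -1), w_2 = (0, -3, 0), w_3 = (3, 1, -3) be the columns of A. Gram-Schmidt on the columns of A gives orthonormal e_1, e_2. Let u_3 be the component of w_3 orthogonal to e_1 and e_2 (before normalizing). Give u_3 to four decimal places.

w_1 = (-3, 0, -1); ‖w_1‖ = 3.1623, so e_1 = (-0.9487, 0.0000, -0.3162).
e_1·w_2 = (-0.9487)·0 + 0.0000·(-3) + (-0.3162)·0 = 0.0000.
u_2 = w_2 + 0.0000·e_1 = (0.0000, -3.0000, 0.0000).
‖u_2‖ = 3.0000, so e_2 = (0.0000, -1.0000, 0.0000).
e_1·w_3 = (-0.9487)·3 + 0.0000·1 + (-0.3162)·(-3) = -1.8974; e_2·w_3 = 0.0000·3 + (-1.0000)·1 + 0.0000·(-3) = -1.0000.
u_3 = w_3 + 1.8974·e_1 + 1.0000·e_2 = (1.2000, 0.0000, -3.6000).

u_3 = (1.2000, 0.0000, -3.6000)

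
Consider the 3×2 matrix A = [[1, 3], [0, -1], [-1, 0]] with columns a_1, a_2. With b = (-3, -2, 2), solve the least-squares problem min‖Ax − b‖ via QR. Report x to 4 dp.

x = (-2.6364, 0.0909)

e_1 = a_1/‖a_1‖ = (1, 0, -1)/1.4142 = (0.7071, 0.0000, -0.7071).
r_{12} = e_1·a_2 = 2.1213.
u_2 = a_2 − 2.1213·e_1 = (1.5000, -1.0000, 1.5000).
‖u_2‖ = 2.3452, so e_2 = (0.6396, -0.4264, 0.6396).
Qᵀb = (-3.5355, 0.2132).
Back-substitute: x_2 = 0.2132/2.3452 = 0.0909.
x_1 = (-3.5355 − 2.1213·0.0909)/1.4142 = -2.6364.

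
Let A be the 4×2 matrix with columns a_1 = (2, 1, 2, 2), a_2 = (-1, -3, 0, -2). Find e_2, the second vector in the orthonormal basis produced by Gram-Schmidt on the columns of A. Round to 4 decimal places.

e_2 = (0.1380, -0.8279, 0.4968, -0.2208)

a_1 = (2, 1, 2, 2); ‖a_1‖ = 3.6056, so e_1 = (0.5547, 0.2774, 0.5547, 0.5547).
e_1·a_2 = 0.5547·(-1) + 0.2774·(-3) + 0.5547·0 + 0.5547·(-2) = -2.4962.
u_2 = a_2 + 2.4962·e_1 = (0.3846, -2.3077, 1.3846, -0.6154).
‖u_2‖ = 2.7873, so e_2 = (0.1380, -0.8279, 0.4968, -0.2208).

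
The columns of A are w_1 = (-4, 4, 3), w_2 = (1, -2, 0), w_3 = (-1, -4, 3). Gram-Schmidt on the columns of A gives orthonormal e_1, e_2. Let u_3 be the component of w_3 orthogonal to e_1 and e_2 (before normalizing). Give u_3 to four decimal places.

e_1 = w_1/‖w_1‖ = (-4, 4, 3)/6.4031 = (-0.6247, 0.6247, 0.4685).
r_{12} = e_1·w_2 = -1.8741.
u_2 = w_2 + 1.8741·e_1 = (-0.1707, -0.8293, 0.8780).
‖u_2‖ = 1.2198, so e_2 = (-0.1400, -0.6799, 0.7199).
r_{13} = e_1·w_3 = -0.4685; r_{23} = e_2·w_3 = 5.0190.
u_3 = w_3 + 0.4685·e_1 − 5.0190·e_2 = (-0.5902, -0.2951, -0.3934).

u_3 = (-0.5902, -0.2951, -0.3934)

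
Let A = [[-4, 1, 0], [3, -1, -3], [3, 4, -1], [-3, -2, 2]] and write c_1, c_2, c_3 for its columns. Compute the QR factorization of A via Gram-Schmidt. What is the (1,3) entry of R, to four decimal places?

c_1 = (-4, 3, 3, -3); ‖c_1‖ = 6.5574, so q_1 = (-0.6100, 0.4575, 0.4575, -0.4575).
r_{13} = q_1·c_3 = -2.7450.

r_{13} = -2.7450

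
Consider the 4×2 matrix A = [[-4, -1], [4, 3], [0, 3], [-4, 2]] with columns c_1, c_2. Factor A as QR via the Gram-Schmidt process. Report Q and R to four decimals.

Q = [[-0.5774, -0.0716], [0.5774, 0.5013], [0.0000, 0.6445], [-0.5774, 0.5729]], R = [[6.9282, 1.1547], [0.0000, 4.6547]]

e_1 = c_1/‖c_1‖ = (-4, 4, 0, -4)/6.9282 = (-0.5774, 0.5774, 0.0000, -0.5774).
r_{12} = e_1·c_2 = 1.1547.
u_2 = c_2 − 1.1547·e_1 = (-0.3333, 2.3333, 3.0000, 2.6667).
‖u_2‖ = 4.6547, so e_2 = (-0.0716, 0.5013, 0.6445, 0.5729).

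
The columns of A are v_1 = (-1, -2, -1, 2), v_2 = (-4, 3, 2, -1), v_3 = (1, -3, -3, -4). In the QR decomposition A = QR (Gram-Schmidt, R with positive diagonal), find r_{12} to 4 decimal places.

r_{12} = -1.8974

q_1 = v_1/‖v_1‖ = (-1, -2, -1, 2)/3.1623 = (-0.3162, -0.6325, -0.3162, 0.6325).
r_{12} = q_1·v_2 = -1.8974.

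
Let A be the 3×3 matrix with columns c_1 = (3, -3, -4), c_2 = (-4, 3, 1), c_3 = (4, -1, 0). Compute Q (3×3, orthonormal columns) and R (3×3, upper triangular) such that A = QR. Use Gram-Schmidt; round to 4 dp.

Q = [[0.5145, -0.6500, 0.5592], [-0.5145, 0.2877, 0.8078], [-0.6860, -0.7033, -0.1864]], R = [[5.8310, -4.2875, 2.5725], [0.0000, 2.7600, -2.8879], [0.0000, 0.0000, 1.4292]]

q_1 = c_1/‖c_1‖ = (3, -3, -4)/5.8310 = (0.5145, -0.5145, -0.6860).
r_{12} = q_1·c_2 = -4.2875.
u_2 = c_2 + 4.2875·q_1 = (-1.7941, 0.7941, -1.9412).
‖u_2‖ = 2.7600, so q_2 = (-0.6500, 0.2877, -0.7033).
r_{13} = q_1·c_3 = 2.5725; r_{23} = q_2·c_3 = -2.8879.
u_3 = c_3 − 2.5725·q_1 + 2.8879·q_2 = (0.7992, 1.1544, -0.2664).
‖u_3‖ = 1.4292, so q_3 = (0.5592, 0.8078, -0.1864).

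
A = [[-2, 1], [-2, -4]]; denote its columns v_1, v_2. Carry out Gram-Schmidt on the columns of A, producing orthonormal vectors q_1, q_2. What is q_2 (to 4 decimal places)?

v_1 = (-2, -2); ‖v_1‖ = 2.8284, so q_1 = (-0.7071, -0.7071).
q_1·v_2 = (-0.7071)·1 + (-0.7071)·(-4) = 2.1213.
u_2 = v_2 − 2.1213·q_1 = (2.5000, -2.5000).
‖u_2‖ = 3.5355, so q_2 = (0.7071, -0.7071).

q_2 = (0.7071, -0.7071)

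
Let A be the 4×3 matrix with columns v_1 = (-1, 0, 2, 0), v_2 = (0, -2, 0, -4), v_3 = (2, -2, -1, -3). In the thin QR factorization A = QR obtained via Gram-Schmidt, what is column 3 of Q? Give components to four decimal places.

q_3 = (0.8485, -0.2828, 0.4243, 0.1414)

q_1 = v_1/‖v_1‖ = (-1, 0, 2, 0)/2.2361 = (-0.4472, 0.0000, 0.8944, 0.0000).
r_{12} = q_1·v_2 = 0.0000.
u_2 = v_2 + 0.0000·q_1 = (0.0000, -2.0000, 0.0000, -4.0000).
‖u_2‖ = 4.4721, so q_2 = (0.0000, -0.4472, 0.0000, -0.8944).
r_{13} = q_1·v_3 = -1.7889; r_{23} = q_2·v_3 = 3.5777.
u_3 = v_3 + 1.7889·q_1 − 3.5777·q_2 = (1.2000, -0.4000, 0.6000, 0.2000).
‖u_3‖ = 1.4142, so q_3 = (0.8485, -0.2828, 0.4243, 0.1414).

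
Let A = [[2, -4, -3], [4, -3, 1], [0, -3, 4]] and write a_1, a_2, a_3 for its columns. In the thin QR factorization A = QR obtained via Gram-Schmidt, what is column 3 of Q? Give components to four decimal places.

q_1 = a_1/‖a_1‖ = (2, 4, 0)/4.4721 = (0.4472, 0.8944, 0.0000).
r_{12} = q_1·a_2 = -4.4721.
u_2 = a_2 + 4.4721·q_1 = (-2.0000, 1.0000, -3.0000).
‖u_2‖ = 3.7417, so q_2 = (-0.5345, 0.2673, -0.8018).
r_{13} = q_1·a_3 = -0.4472; r_{23} = q_2·a_3 = -1.3363.
u_3 = a_3 + 0.4472·q_1 + 1.3363·q_2 = (-3.5143, 1.7571, 2.9286).
‖u_3‖ = 4.9004, so q_3 = (-0.7171, 0.3586, 0.5976).

q_3 = (-0.7171, 0.3586, 0.5976)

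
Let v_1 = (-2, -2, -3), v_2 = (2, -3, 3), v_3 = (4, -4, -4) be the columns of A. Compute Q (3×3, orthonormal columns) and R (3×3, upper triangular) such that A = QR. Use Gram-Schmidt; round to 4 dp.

v_1 = (-2, -2, -3); ‖v_1‖ = 4.1231, so e_1 = (-0.4851, -0.4851, -0.7276).
e_1·v_2 = (-0.4851)·2 + (-0.4851)·(-3) + (-0.7276)·3 = -1.6977.
u_2 = v_2 + 1.6977·e_1 = (1.1765, -3.8235, 1.7647).
‖u_2‖ = 4.3724, so e_2 = (0.2691, -0.8745, 0.4036).
e_1·v_3 = (-0.4851)·4 + (-0.4851)·(-4) + (-0.7276)·(-4) = 2.9104; e_2·v_3 = 0.2691·4 + (-0.8745)·(-4) + 0.4036·(-4) = 2.9598.
u_3 = v_3 − 2.9104·e_1 − 2.9598·e_2 = (4.6154, 0.0000, -3.0769).
‖u_3‖ = 5.5470, so e_3 = (0.8321, 0.0000, -0.5547).

Q = [[-0.4851, 0.2691, 0.8321], [-0.4851, -0.8745, 0.0000], [-0.7276, 0.4036, -0.5547]], R = [[4.1231, -1.6977, 2.9104], [0.0000, 4.3724, 2.9598], [0.0000, 0.0000, 5.5470]]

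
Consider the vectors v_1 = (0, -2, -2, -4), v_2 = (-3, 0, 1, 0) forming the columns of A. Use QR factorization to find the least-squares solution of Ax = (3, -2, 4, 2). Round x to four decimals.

q_1 = v_1/‖v_1‖ = (0, -2, -2, -4)/4.8990 = (0.0000, -0.4082, -0.4082, -0.8165).
r_{12} = q_1·v_2 = -0.4082.
u_2 = v_2 + 0.4082·q_1 = (-3.0000, -0.1667, 0.8333, -0.3333).
‖u_2‖ = 3.1358, so q_2 = (-0.9567, -0.0531, 0.2657, -0.1063).
Qᵀb = (-2.4495, -1.9134).
Back-substitute: x_2 = -1.9134/3.1358 = -0.6102.
x_1 = (-2.4495 + 0.4082·(-0.6102))/4.8990 = -0.5508.

x = (-0.5508, -0.6102)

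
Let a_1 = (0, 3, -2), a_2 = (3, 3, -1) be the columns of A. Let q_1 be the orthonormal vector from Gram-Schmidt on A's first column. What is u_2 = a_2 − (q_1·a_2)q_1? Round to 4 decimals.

u_2 = (3.0000, 0.4615, 0.6923)

q_1 = a_1/‖a_1‖ = (0, 3, -2)/3.6056 = (0.0000, 0.8321, -0.5547).
r_{12} = q_1·a_2 = 3.0509.
u_2 = a_2 − 3.0509·q_1 = (3.0000, 0.4615, 0.6923).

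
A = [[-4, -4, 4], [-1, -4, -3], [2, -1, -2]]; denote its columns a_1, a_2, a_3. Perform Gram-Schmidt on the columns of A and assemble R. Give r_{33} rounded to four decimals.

r_{33} = 2.4988

e_1 = a_1/‖a_1‖ = (-4, -1, 2)/4.5826 = (-0.8729, -0.2182, 0.4364).
r_{12} = e_1·a_2 = 3.9279.
u_2 = a_2 − 3.9279·e_1 = (-0.5714, -3.1429, -2.7143).
‖u_2‖ = 4.1918, so e_2 = (-0.1363, -0.7498, -0.6475).
r_{13} = e_1·a_3 = -3.7097; r_{23} = e_2·a_3 = 2.9990.
u_3 = a_3 + 3.7097·e_1 − 2.9990·e_2 = (1.1707, -1.5610, 1.5610).
r_{33} = ‖u_3‖ = 2.4988.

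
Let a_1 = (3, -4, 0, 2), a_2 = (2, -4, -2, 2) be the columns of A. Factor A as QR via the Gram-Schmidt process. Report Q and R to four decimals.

a_1 = (3, -4, 0, 2); ‖a_1‖ = 5.3852, so e_1 = (0.5571, -0.7428, 0.0000, 0.3714).
e_1·a_2 = 0.5571·2 + (-0.7428)·(-4) + 0.0000·(-2) + 0.3714·2 = 4.8281.
u_2 = a_2 − 4.8281·e_1 = (-0.6897, -0.4138, -2.0000, 0.2069).
‖u_2‖ = 2.1656, so e_2 = (-0.3185, -0.1911, -0.9235, 0.0955).

Q = [[0.5571, -0.3185], [-0.7428, -0.1911], [0.0000, -0.9235], [0.3714, 0.0955]], R = [[5.3852, 4.8281], [0.0000, 2.1656]]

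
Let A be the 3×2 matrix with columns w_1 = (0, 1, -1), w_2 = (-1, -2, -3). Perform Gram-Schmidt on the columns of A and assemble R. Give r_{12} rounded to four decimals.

q_1 = w_1/‖w_1‖ = (0, 1, -1)/1.4142 = (0.0000, 0.7071, -0.7071).
r_{12} = q_1·w_2 = 0.7071.

r_{12} = 0.7071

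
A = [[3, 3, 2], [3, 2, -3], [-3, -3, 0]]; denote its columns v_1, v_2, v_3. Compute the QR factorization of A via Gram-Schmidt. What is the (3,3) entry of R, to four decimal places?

r_{33} = 1.4142

q_1 = v_1/‖v_1‖ = (3, 3, -3)/5.1962 = (0.5774, 0.5774, -0.5774).
r_{12} = q_1·v_2 = 4.6188.
u_2 = v_2 − 4.6188·q_1 = (0.3333, -0.6667, -0.3333).
‖u_2‖ = 0.8165, so q_2 = (0.4082, -0.8165, -0.4082).
r_{13} = q_1·v_3 = -0.5774; r_{23} = q_2·v_3 = 3.2660.
u_3 = v_3 + 0.5774·q_1 − 3.2660·q_2 = (1.0000, 0.0000, 1.0000).
r_{33} = ‖u_3‖ = 1.4142.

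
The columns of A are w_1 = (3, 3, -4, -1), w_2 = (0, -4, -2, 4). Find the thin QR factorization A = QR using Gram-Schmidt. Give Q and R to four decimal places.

w_1 = (3, 3, -4, -1); ‖w_1‖ = 5.9161, so e_1 = (0.5071, 0.5071, -0.6761, -0.1690).
e_1·w_2 = 0.5071·0 + 0.5071·(-4) + (-0.6761)·(-2) + (-0.1690)·4 = -1.3522.
u_2 = w_2 + 1.3522·e_1 = (0.6857, -3.3143, -2.9143, 3.7714).
‖u_2‖ = 5.8456, so e_2 = (0.1173, -0.5670, -0.4985, 0.6452).

Q = [[0.5071, 0.1173], [0.5071, -0.5670], [-0.6761, -0.4985], [-0.1690, 0.6452]], R = [[5.9161, -1.3522], [0.0000, 5.8456]]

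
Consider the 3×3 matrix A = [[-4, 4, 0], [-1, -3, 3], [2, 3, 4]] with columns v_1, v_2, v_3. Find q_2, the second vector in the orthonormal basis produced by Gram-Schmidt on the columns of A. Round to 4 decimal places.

v_1 = (-4, -1, 2); ‖v_1‖ = 4.5826, so q_1 = (-0.8729, -0.2182, 0.4364).
q_1·v_2 = (-0.8729)·4 + (-0.2182)·(-3) + 0.4364·3 = -1.5275.
u_2 = v_2 + 1.5275·q_1 = (2.6667, -3.3333, 3.6667).
‖u_2‖ = 5.6273, so q_2 = (0.4739, -0.5923, 0.6516).

q_2 = (0.4739, -0.5923, 0.6516)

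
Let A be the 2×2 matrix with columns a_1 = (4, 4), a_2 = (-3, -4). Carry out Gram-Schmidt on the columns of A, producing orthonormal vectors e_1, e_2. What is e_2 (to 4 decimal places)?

a_1 = (4, 4); ‖a_1‖ = 5.6569, so e_1 = (0.7071, 0.7071).
e_1·a_2 = 0.7071·(-3) + 0.7071·(-4) = -4.9497.
u_2 = a_2 + 4.9497·e_1 = (0.5000, -0.5000).
‖u_2‖ = 0.7071, so e_2 = (0.7071, -0.7071).

e_2 = (0.7071, -0.7071)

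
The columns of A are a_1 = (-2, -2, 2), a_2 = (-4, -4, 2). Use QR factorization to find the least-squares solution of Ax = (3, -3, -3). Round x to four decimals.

x = (-3.0000, 1.5000)

e_1 = a_1/‖a_1‖ = (-2, -2, 2)/3.4641 = (-0.5774, -0.5774, 0.5774).
r_{12} = e_1·a_2 = 5.7735.
u_2 = a_2 − 5.7735·e_1 = (-0.6667, -0.6667, -1.3333).
‖u_2‖ = 1.6330, so e_2 = (-0.4082, -0.4082, -0.8165).
Qᵀb = (-1.7321, 2.4495).
Back-substitute: x_2 = 2.4495/1.6330 = 1.5000.
x_1 = (-1.7321 − 5.7735·1.5000)/3.4641 = -3.0000.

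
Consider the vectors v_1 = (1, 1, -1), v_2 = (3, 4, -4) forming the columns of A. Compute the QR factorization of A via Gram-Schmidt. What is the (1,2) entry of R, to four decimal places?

r_{12} = 6.3509

v_1 = (1, 1, -1); ‖v_1‖ = 1.7321, so e_1 = (0.5774, 0.5774, -0.5774).
r_{12} = e_1·v_2 = 6.3509.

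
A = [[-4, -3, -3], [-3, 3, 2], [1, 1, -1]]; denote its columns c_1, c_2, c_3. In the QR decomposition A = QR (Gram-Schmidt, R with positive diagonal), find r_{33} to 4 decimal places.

c_1 = (-4, -3, 1); ‖c_1‖ = 5.0990, so e_1 = (-0.7845, -0.5883, 0.1961).
e_1·c_2 = (-0.7845)·(-3) + (-0.5883)·3 + 0.1961·1 = 0.7845.
u_2 = c_2 − 0.7845·e_1 = (-2.3846, 3.4615, 0.8462).
‖u_2‖ = 4.2877, so e_2 = (-0.5561, 0.8073, 0.1973).
e_1·c_3 = (-0.7845)·(-3) + (-0.5883)·2 + 0.1961·(-1) = 0.9806; e_2·c_3 = (-0.5561)·(-3) + 0.8073·2 + 0.1973·(-1) = 3.0857.
u_3 = c_3 − 0.9806·e_1 − 3.0857·e_2 = (-0.5146, 0.0858, -1.8013).
r_{33} = ‖u_3‖ = 1.8753.

r_{33} = 1.8753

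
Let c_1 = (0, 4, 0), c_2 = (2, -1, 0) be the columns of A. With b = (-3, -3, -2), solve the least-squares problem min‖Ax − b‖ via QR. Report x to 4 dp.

e_1 = c_1/‖c_1‖ = (0, 4, 0)/4.0000 = (0.0000, 1.0000, 0.0000).
r_{12} = e_1·c_2 = -1.0000.
u_2 = c_2 + 1.0000·e_1 = (2.0000, 0.0000, 0.0000).
‖u_2‖ = 2.0000, so e_2 = (1.0000, 0.0000, 0.0000).
Qᵀb = (-3.0000, -3.0000).
Back-substitute: x_2 = -3.0000/2.0000 = -1.5000.
x_1 = (-3.0000 + 1.0000·(-1.5000))/4.0000 = -1.1250.

x = (-1.1250, -1.5000)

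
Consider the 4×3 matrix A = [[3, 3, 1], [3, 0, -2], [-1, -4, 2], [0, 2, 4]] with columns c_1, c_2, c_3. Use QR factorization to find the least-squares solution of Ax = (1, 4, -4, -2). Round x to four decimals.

x = (0.5169, 0.3746, -0.8616)

q_1 = c_1/‖c_1‖ = (3, 3, -1, 0)/4.3589 = (0.6882, 0.6882, -0.2294, 0.0000).
r_{12} = q_1·c_2 = 2.9824.
u_2 = c_2 − 2.9824·q_1 = (0.9474, -2.0526, -3.3158, 2.0000).
‖u_2‖ = 4.4839, so q_2 = (0.2113, -0.4578, -0.7395, 0.4460).
r_{13} = q_1·c_3 = -1.1471; r_{23} = q_2·c_3 = 1.4320.
u_3 = c_3 + 1.1471·q_1 − 1.4320·q_2 = (1.4869, -0.5550, 2.7958, 3.3613).
‖u_3‖ = 4.6512, so q_3 = (0.3197, -0.1193, 0.6011, 0.7227).
Qᵀb = (4.3589, 0.4460, -4.0073).
Back-substitute: x_3 = -4.0073/4.6512 = -0.8616.
x_2 = (0.4460 − 1.4320·(-0.8616))/4.4839 = 0.3746.
x_1 = (4.3589 − 2.9824·0.3746 + 1.1471·(-0.8616))/4.3589 = 0.5169.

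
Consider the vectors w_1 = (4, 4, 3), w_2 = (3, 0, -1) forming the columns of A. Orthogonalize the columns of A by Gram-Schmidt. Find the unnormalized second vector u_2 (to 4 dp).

u_2 = (2.1220, -0.8780, -1.6585)

w_1 = (4, 4, 3); ‖w_1‖ = 6.4031, so e_1 = (0.6247, 0.6247, 0.4685).
e_1·w_2 = 0.6247·3 + 0.6247·0 + 0.4685·(-1) = 1.4056.
u_2 = w_2 − 1.4056·e_1 = (2.1220, -0.8780, -1.6585).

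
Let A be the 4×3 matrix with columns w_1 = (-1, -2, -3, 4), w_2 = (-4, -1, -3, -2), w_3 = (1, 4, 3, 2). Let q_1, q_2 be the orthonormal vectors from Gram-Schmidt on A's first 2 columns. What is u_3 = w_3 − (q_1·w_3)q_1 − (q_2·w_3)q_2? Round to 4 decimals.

u_3 = (-1.8120, 2.9824, 0.4865, 1.4031)

w_1 = (-1, -2, -3, 4); ‖w_1‖ = 5.4772, so q_1 = (-0.1826, -0.3651, -0.5477, 0.7303).
q_1·w_2 = (-0.1826)·(-4) + (-0.3651)·(-1) + (-0.5477)·(-3) + 0.7303·(-2) = 1.2780.
u_2 = w_2 − 1.2780·q_1 = (-3.7667, -0.5333, -2.3000, -2.9333).
‖u_2‖ = 5.3260, so q_2 = (-0.7072, -0.1001, -0.4318, -0.5508).
q_1·w_3 = (-0.1826)·1 + (-0.3651)·4 + (-0.5477)·3 + 0.7303·2 = -1.8257; q_2·w_3 = (-0.7072)·1 + (-0.1001)·4 + (-0.4318)·3 + (-0.5508)·2 = -3.5048.
u_3 = w_3 + 1.8257·q_1 + 3.5048·q_2 = (-1.8120, 2.9824, 0.4865, 1.4031).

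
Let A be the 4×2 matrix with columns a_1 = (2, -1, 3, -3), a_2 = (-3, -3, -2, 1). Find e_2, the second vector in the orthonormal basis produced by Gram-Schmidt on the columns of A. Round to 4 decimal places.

e_2 = (-0.4782, -0.8608, -0.1063, -0.1381)

a_1 = (2, -1, 3, -3); ‖a_1‖ = 4.7958, so e_1 = (0.4170, -0.2085, 0.6255, -0.6255).
e_1·a_2 = 0.4170·(-3) + (-0.2085)·(-3) + 0.6255·(-2) + (-0.6255)·1 = -2.5022.
u_2 = a_2 + 2.5022·e_1 = (-1.9565, -3.5217, -0.4348, -0.5652).
‖u_2‖ = 4.0913, so e_2 = (-0.4782, -0.8608, -0.1063, -0.1381).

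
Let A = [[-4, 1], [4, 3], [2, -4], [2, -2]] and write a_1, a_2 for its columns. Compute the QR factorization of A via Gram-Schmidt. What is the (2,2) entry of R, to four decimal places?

a_1 = (-4, 4, 2, 2); ‖a_1‖ = 6.3246, so e_1 = (-0.6325, 0.6325, 0.3162, 0.3162).
e_1·a_2 = (-0.6325)·1 + 0.6325·3 + 0.3162·(-4) + 0.3162·(-2) = -0.6325.
u_2 = a_2 + 0.6325·e_1 = (0.6000, 3.4000, -3.8000, -1.8000).
r_{22} = ‖u_2‖ = 5.4406.

r_{22} = 5.4406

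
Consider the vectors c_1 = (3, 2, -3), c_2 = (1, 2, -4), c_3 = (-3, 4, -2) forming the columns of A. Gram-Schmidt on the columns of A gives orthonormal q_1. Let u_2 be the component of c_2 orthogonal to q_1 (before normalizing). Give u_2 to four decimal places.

u_2 = (-1.5909, 0.2727, -1.4091)

q_1 = c_1/‖c_1‖ = (3, 2, -3)/4.6904 = (0.6396, 0.4264, -0.6396).
r_{12} = q_1·c_2 = 4.0508.
u_2 = c_2 − 4.0508·q_1 = (-1.5909, 0.2727, -1.4091).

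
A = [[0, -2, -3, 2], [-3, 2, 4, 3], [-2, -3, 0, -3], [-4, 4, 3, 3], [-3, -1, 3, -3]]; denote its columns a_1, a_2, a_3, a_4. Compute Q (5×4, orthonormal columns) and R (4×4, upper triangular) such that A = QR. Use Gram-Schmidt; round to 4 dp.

a_1 = (0, -3, -2, -4, -3); ‖a_1‖ = 6.1644, so q_1 = (0.0000, -0.4867, -0.3244, -0.6489, -0.4867).
q_1·a_2 = 0.0000·(-2) + (-0.4867)·2 + (-0.3244)·(-3) + (-0.6489)·4 + (-0.4867)·(-1) = -2.1089.
u_2 = a_2 + 2.1089·q_1 = (-2.0000, 0.9737, -3.6842, 2.6316, -2.0263).
‖u_2‖ = 5.4362, so q_2 = (-0.3679, 0.1791, -0.6777, 0.4841, -0.3727).
q_1·a_3 = 0.0000·(-3) + (-0.4867)·4 + (-0.3244)·0 + (-0.6489)·3 + (-0.4867)·3 = -5.3533; q_2·a_3 = (-0.3679)·(-3) + 0.1791·4 + (-0.6777)·0 + 0.4841·3 + (-0.3727)·3 = 2.1542.
u_3 = a_3 + 5.3533·q_1 − 2.1542·q_2 = (-2.2075, 1.0089, -0.2769, -1.5165, 1.1977).
‖u_3‖ = 3.1148, so q_3 = (-0.7087, 0.3239, -0.0889, -0.4869, 0.3845).
q_1·a_4 = 0.0000·2 + (-0.4867)·3 + (-0.3244)·(-3) + (-0.6489)·3 + (-0.4867)·(-3) = -0.9733; q_2·a_4 = (-0.3679)·2 + 0.1791·3 + (-0.6777)·(-3) + 0.4841·3 + (-0.3727)·(-3) = 4.4051; q_3·a_4 = (-0.7087)·2 + 0.3239·3 + (-0.0889)·(-3) + (-0.4869)·3 + 0.3845·(-3) = -2.7931.
u_4 = a_4 + 0.9733·q_1 − 4.4051·q_2 + 2.7931·q_3 = (1.6411, 2.6420, -0.5787, -1.1239, -0.7577).
‖u_4‖ = 3.4418, so q_4 = (0.4768, 0.7676, -0.1681, -0.3265, -0.2201).

Q = [[0.0000, -0.3679, -0.7087, 0.4768], [-0.4867, 0.1791, 0.3239, 0.7676], [-0.3244, -0.6777, -0.0889, -0.1681], [-0.6489, 0.4841, -0.4869, -0.3265], [-0.4867, -0.3727, 0.3845, -0.2201]], R = [[6.1644, -2.1089, -5.3533, -0.9733], [0.0000, 5.4362, 2.1542, 4.4051], [0.0000, 0.0000, 3.1148, -2.7931], [0.0000, 0.0000, 0.0000, 3.4418]]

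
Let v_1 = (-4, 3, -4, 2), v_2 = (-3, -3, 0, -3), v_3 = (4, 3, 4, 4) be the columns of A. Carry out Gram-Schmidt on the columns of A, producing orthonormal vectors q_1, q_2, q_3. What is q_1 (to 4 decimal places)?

q_1 = (-0.5963, 0.4472, -0.5963, 0.2981)

v_1 = (-4, 3, -4, 2); ‖v_1‖ = 6.7082, so q_1 = (-0.5963, 0.4472, -0.5963, 0.2981).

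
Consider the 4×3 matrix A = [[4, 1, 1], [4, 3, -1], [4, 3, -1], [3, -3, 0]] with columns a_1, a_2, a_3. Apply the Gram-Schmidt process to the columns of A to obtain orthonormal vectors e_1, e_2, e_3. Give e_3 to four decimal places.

e_3 = (0.8451, -0.3018, -0.3018, -0.3219)

a_1 = (4, 4, 4, 3); ‖a_1‖ = 7.5498, so e_1 = (0.5298, 0.5298, 0.5298, 0.3974).
e_1·a_2 = 0.5298·1 + 0.5298·3 + 0.5298·3 + 0.3974·(-3) = 2.5166.
u_2 = a_2 − 2.5166·e_1 = (-0.3333, 1.6667, 1.6667, -4.0000).
‖u_2‖ = 4.6547, so e_2 = (-0.0716, 0.3581, 0.3581, -0.8593).
e_1·a_3 = 0.5298·1 + 0.5298·(-1) + 0.5298·(-1) + 0.3974·0 = -0.5298; e_2·a_3 = (-0.0716)·1 + 0.3581·(-1) + 0.3581·(-1) + (-0.8593)·0 = -0.7877.
u_3 = a_3 + 0.5298·e_1 + 0.7877·e_2 = (1.2243, -0.4372, -0.4372, -0.4664).
‖u_3‖ = 1.4487, so e_3 = (0.8451, -0.3018, -0.3018, -0.3219).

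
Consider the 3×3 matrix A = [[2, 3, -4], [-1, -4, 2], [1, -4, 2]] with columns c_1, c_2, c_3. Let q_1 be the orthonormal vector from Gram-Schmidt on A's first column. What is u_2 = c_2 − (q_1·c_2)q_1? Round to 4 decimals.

u_2 = (1.0000, -3.0000, -5.0000)

c_1 = (2, -1, 1); ‖c_1‖ = 2.4495, so q_1 = (0.8165, -0.4082, 0.4082).
q_1·c_2 = 0.8165·3 + (-0.4082)·(-4) + 0.4082·(-4) = 2.4495.
u_2 = c_2 − 2.4495·q_1 = (1.0000, -3.0000, -5.0000).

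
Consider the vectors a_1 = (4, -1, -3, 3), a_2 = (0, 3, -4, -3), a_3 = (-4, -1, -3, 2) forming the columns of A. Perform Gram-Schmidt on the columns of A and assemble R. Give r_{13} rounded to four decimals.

q_1 = a_1/‖a_1‖ = (4, -1, -3, 3)/5.9161 = (0.6761, -0.1690, -0.5071, 0.5071).
r_{13} = q_1·a_3 = 0.0000.

r_{13} = 0.0000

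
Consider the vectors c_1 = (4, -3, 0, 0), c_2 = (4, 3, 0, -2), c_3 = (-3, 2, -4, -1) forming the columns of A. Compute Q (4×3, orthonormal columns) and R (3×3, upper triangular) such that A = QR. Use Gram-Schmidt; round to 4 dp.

q_1 = c_1/‖c_1‖ = (4, -3, 0, 0)/5.0000 = (0.8000, -0.6000, 0.0000, 0.0000).
r_{12} = q_1·c_2 = 1.4000.
u_2 = c_2 − 1.4000·q_1 = (2.8800, 3.8400, 0.0000, -2.0000).
‖u_2‖ = 5.2000, so q_2 = (0.5538, 0.7385, 0.0000, -0.3846).
r_{13} = q_1·c_3 = -3.6000; r_{23} = q_2·c_3 = 0.2000.
u_3 = c_3 + 3.6000·q_1 − 0.2000·q_2 = (-0.2308, -0.3077, -4.0000, -0.9231).
‖u_3‖ = 4.1231, so q_3 = (-0.0560, -0.0746, -0.9701, -0.2239).

Q = [[0.8000, 0.5538, -0.0560], [-0.6000, 0.7385, -0.0746], [0.0000, 0.0000, -0.9701], [0.0000, -0.3846, -0.2239]], R = [[5.0000, 1.4000, -3.6000], [0.0000, 5.2000, 0.2000], [0.0000, 0.0000, 4.1231]]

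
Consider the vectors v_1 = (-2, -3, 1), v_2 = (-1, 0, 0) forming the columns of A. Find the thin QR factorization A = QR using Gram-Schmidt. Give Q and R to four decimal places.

Q = [[-0.5345, -0.8452], [-0.8018, 0.5071], [0.2673, -0.1690]], R = [[3.7417, 0.5345], [0.0000, 0.8452]]

v_1 = (-2, -3, 1); ‖v_1‖ = 3.7417, so q_1 = (-0.5345, -0.8018, 0.2673).
q_1·v_2 = (-0.5345)·(-1) + (-0.8018)·0 + 0.2673·0 = 0.5345.
u_2 = v_2 − 0.5345·q_1 = (-0.7143, 0.4286, -0.1429).
‖u_2‖ = 0.8452, so q_2 = (-0.8452, 0.5071, -0.1690).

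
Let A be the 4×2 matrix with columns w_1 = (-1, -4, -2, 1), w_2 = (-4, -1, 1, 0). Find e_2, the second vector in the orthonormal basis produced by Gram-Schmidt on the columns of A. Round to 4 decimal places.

w_1 = (-1, -4, -2, 1); ‖w_1‖ = 4.6904, so e_1 = (-0.2132, -0.8528, -0.4264, 0.2132).
e_1·w_2 = (-0.2132)·(-4) + (-0.8528)·(-1) + (-0.4264)·1 + 0.2132·0 = 1.2792.
u_2 = w_2 − 1.2792·e_1 = (-3.7273, 0.0909, 1.5455, -0.2727).
‖u_2‖ = 4.0452, so e_2 = (-0.9214, 0.0225, 0.3820, -0.0674).

e_2 = (-0.9214, 0.0225, 0.3820, -0.0674)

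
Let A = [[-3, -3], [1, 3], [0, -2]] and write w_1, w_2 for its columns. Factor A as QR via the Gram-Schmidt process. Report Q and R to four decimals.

Q = [[-0.9487, 0.2176], [0.3162, 0.6529], [0.0000, -0.7255]], R = [[3.1623, 3.7947], [0.0000, 2.7568]]

q_1 = w_1/‖w_1‖ = (-3, 1, 0)/3.1623 = (-0.9487, 0.3162, 0.0000).
r_{12} = q_1·w_2 = 3.7947.
u_2 = w_2 − 3.7947·q_1 = (0.6000, 1.8000, -2.0000).
‖u_2‖ = 2.7568, so q_2 = (0.2176, 0.6529, -0.7255).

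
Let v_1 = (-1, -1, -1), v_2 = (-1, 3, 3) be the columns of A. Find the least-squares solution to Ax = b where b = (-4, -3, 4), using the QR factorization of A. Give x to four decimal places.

q_1 = v_1/‖v_1‖ = (-1, -1, -1)/1.7321 = (-0.5774, -0.5774, -0.5774).
r_{12} = q_1·v_2 = -2.8868.
u_2 = v_2 + 2.8868·q_1 = (-2.6667, 1.3333, 1.3333).
‖u_2‖ = 3.2660, so q_2 = (-0.8165, 0.4082, 0.4082).
Qᵀb = (1.7321, 3.6742).
Back-substitute: x_2 = 3.6742/3.2660 = 1.1250.
x_1 = (1.7321 + 2.8868·1.1250)/1.7321 = 2.8750.

x = (2.8750, 1.1250)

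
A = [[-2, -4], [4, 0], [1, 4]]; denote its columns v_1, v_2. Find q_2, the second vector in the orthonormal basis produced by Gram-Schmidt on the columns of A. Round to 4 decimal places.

q_1 = v_1/‖v_1‖ = (-2, 4, 1)/4.5826 = (-0.4364, 0.8729, 0.2182).
r_{12} = q_1·v_2 = 2.6186.
u_2 = v_2 − 2.6186·q_1 = (-2.8571, -2.2857, 3.4286).
‖u_2‖ = 5.0143, so q_2 = (-0.5698, -0.4558, 0.6838).

q_2 = (-0.5698, -0.4558, 0.6838)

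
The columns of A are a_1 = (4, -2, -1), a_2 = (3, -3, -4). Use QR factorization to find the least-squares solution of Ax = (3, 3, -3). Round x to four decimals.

a_1 = (4, -2, -1); ‖a_1‖ = 4.5826, so q_1 = (0.8729, -0.4364, -0.2182).
q_1·a_2 = 0.8729·3 + (-0.4364)·(-3) + (-0.2182)·(-4) = 4.8008.
u_2 = a_2 − 4.8008·q_1 = (-1.1905, -0.9048, -2.9524).
‖u_2‖ = 3.3094, so q_2 = (-0.3597, -0.2734, -0.8921).
Qᵀb = (1.9640, 0.7770).
Back-substitute: x_2 = 0.7770/3.3094 = 0.2348.
x_1 = (1.9640 − 4.8008·0.2348)/4.5826 = 0.1826.

x = (0.1826, 0.2348)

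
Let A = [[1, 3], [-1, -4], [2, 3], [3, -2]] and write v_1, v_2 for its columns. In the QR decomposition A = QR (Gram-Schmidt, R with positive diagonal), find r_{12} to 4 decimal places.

v_1 = (1, -1, 2, 3); ‖v_1‖ = 3.8730, so q_1 = (0.2582, -0.2582, 0.5164, 0.7746).
r_{12} = q_1·v_2 = 1.8074.

r_{12} = 1.8074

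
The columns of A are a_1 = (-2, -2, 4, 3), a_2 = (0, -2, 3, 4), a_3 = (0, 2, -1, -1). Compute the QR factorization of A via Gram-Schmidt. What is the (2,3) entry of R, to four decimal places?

e_1 = a_1/‖a_1‖ = (-2, -2, 4, 3)/5.7446 = (-0.3482, -0.3482, 0.6963, 0.5222).
r_{12} = e_1·a_2 = 4.8742.
u_2 = a_2 − 4.8742·e_1 = (1.6970, -0.3030, -0.3939, 1.4545).
‖u_2‖ = 2.2896, so e_2 = (0.7412, -0.1323, -0.1721, 0.6353).
r_{23} = e_2·a_3 = -0.7279.

r_{23} = -0.7279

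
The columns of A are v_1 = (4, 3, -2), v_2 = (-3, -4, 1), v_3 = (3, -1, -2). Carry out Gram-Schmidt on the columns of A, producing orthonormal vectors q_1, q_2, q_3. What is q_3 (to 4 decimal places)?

q_3 = (0.5661, -0.2265, 0.7926)

q_1 = v_1/‖v_1‖ = (4, 3, -2)/5.3852 = (0.7428, 0.5571, -0.3714).
r_{12} = q_1·v_2 = -4.8281.
u_2 = v_2 + 4.8281·q_1 = (0.5862, -1.3103, -0.7931).
‖u_2‖ = 1.6400, so q_2 = (0.3574, -0.7990, -0.4836).
r_{13} = q_1·v_3 = 2.4140; r_{23} = q_2·v_3 = 2.8385.
u_3 = v_3 − 2.4140·q_1 − 2.8385·q_2 = (0.1923, -0.0769, 0.2692).
‖u_3‖ = 0.3397, so q_3 = (0.5661, -0.2265, 0.7926).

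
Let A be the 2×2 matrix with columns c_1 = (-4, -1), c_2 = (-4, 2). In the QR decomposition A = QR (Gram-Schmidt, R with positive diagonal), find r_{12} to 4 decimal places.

r_{12} = 3.3955

c_1 = (-4, -1); ‖c_1‖ = 4.1231, so e_1 = (-0.9701, -0.2425).
r_{12} = e_1·c_2 = 3.3955.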